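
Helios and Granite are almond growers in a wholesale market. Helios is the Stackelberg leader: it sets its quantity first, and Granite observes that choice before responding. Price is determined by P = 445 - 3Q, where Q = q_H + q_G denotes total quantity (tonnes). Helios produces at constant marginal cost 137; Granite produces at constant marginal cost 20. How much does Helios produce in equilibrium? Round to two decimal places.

The follower Granite best-responds to any q_H: π_G = (445 - 3Q)q_G - 20q_G.
Follower FOC: 425 - 3q_H - 6q_G = 0, so q_G(q_H) = (425 - 3q_H)/6.
Helios substitutes q_G(q_H) into its own profit: π_H = q_H(445 - 3q_H - (425 - 3q_H)/2) - 137q_H = (465/2 - (3/2)q_H)q_H - 137q_H.
The leader's first-order condition 191/2 - 3q_H = 0 yields q_H = 191/6.
Then q_G = (425 - 3·(191/6))/6 = 659/12.

31.83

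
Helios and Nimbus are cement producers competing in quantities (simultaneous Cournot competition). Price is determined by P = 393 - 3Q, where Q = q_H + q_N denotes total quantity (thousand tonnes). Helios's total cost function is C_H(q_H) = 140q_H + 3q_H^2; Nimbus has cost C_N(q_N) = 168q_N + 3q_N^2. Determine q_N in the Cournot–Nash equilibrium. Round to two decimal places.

14.38

Helios's profit: π_H = (393 - 3Q)q_H - (140q_H + 3q_H²). Setting ∂π_H/∂q_H = 0: 253 - 12q_H - 3(q_N) = 0.
Nimbus's first-order condition: 225 - 12q_N - 3(q_H) = 0.
So q_H = (253 - 3q_N)/12 and q_N = (225 - 3q_H)/12.
Solving the pair: q_H = 787/45, q_N = 647/45.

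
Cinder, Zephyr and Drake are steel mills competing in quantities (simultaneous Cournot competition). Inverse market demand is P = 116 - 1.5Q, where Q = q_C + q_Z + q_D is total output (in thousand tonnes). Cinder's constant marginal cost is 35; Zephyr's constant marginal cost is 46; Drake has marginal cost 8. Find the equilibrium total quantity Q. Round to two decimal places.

43.17

Cinder's profit: π_C = (116 - 1.5Q)q_C - (35q_C). Setting ∂π_C/∂q_C = 0: 81 - 3q_C - (3/2)(q_Z + q_D) = 0.
Zephyr's first-order condition: 70 - 3q_Z - (3/2)(q_C + q_D) = 0.
Drake's first-order condition: 108 - 3q_D - (3/2)(q_C + q_Z) = 0.
Summing all 3 equations gives 259 − 6Q = 0, hence Q = 259/6.
Back-substituting: q_C = (81 − 259/4)/(3/2) = 65/6, q_Z = (70 − 259/4)/(3/2) = 7/2, q_D = (108 − 259/4)/(3/2) = 173/6.
Total output Q = 65/6 + 7/2 + 173/6 = 259/6.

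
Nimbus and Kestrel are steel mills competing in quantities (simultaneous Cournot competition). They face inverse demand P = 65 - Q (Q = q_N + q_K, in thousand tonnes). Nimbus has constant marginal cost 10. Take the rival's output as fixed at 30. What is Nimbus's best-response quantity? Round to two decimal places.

With the rival's output fixed at 30, Nimbus's profit is π_N = (65 - 30 - q_N)q_N - (10q_N) = (35 - q_N)q_N - (10q_N).
∂π_N/∂q_N = 25 - 2q_N = 0, so q_N = 25/2.

12.50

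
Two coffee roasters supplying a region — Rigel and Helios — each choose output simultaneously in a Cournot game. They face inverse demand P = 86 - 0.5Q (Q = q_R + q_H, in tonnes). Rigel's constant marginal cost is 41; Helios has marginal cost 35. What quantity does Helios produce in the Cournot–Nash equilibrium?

38

Rigel's profit: π_R = (86 - 0.5Q)q_R - (41q_R). Setting ∂π_R/∂q_R = 0: 45 - q_R - (1/2)(q_H) = 0.
Helios's first-order condition: 51 - q_H - (1/2)(q_R) = 0.
Best responses: q_R = (45 - (1/2)q_H), q_H = (51 - (1/2)q_R).
Substituting one into the other gives q_R = 26 and q_H = 38.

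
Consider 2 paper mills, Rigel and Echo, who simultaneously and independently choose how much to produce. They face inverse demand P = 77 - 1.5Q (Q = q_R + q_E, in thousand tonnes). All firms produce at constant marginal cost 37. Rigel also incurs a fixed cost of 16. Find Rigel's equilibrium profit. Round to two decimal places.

Each firm earns π_i = (77 - 1.5Q)q_i - 37q_i.
Setting ∂π_i/∂q_i = 0 with rivals' quantities fixed: 40 - 3q_i - (3/2)q_j = 0.
With identical firms every q_j equals q_i, so q_j = q_i and 40 = (9/2)q_i, giving q_i = 80/9.
Price P = 77 - (3/2)·(160/9) = 151/3.
Rigel's profit: (151/3 - 37)·(80/9) - 16 = 102.5185.

102.52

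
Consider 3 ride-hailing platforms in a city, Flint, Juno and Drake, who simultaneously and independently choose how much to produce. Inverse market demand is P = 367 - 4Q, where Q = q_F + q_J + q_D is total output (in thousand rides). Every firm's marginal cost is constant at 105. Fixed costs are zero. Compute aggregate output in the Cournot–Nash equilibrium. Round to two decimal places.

49.13

Each firm earns π_i = (367 - 4Q)q_i - 105q_i.
Setting ∂π_i/∂q_i = 0 with rivals' quantities fixed: 262 - 8q_i - 4·Σ_{j≠i} q_j = 0.
With identical firms every q_j equals q_i, so Σ_{j≠i} q_j = 2q_i and 262 = 16q_i, giving q_i = 131/8.
Total output Q = 131/8 + 131/8 + 131/8 = 393/8.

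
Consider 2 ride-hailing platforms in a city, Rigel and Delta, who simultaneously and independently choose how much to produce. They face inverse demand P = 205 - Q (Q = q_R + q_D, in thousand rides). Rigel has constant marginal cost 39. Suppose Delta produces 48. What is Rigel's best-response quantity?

59

With the rival's output fixed at 48, Rigel's profit is π_R = (205 - 48 - q_R)q_R - (39q_R) = (157 - q_R)q_R - (39q_R).
∂π_R/∂q_R = 118 - 2q_R = 0, so q_R = 59.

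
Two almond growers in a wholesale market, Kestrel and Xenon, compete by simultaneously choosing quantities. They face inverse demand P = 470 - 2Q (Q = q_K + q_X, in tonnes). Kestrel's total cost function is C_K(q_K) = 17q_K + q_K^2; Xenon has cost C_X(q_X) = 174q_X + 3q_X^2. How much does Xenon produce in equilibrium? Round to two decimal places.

Kestrel's profit: π_K = (470 - 2Q)q_K - (17q_K + q_K²). Setting ∂π_K/∂q_K = 0: 453 - 6q_K - 2(q_X) = 0.
Xenon's first-order condition: 296 - 10q_X - 2(q_K) = 0.
Rearranging gives the reaction functions q_K = (453 - 2q_X)/6 and q_X = (296 - 2q_K)/10.
Solving the pair: q_K = 1969/28, q_X = 435/28.

15.54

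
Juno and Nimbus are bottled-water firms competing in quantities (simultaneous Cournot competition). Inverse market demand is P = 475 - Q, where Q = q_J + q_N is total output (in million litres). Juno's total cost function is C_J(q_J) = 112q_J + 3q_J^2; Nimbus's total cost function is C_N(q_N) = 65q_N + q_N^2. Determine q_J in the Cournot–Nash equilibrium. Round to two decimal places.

33.61

Juno's profit: π_J = (475 - Q)q_J - (112q_J + 3q_J²). Setting ∂π_J/∂q_J = 0: 363 - 8q_J - (q_N) = 0.
Nimbus's profit: π_N = (475 - Q)q_N - (65q_N + q_N²). Setting ∂π_N/∂q_N = 0: 410 - 4q_N - (q_J) = 0.
Rearranging gives the reaction functions q_J = (363 - q_N)/8 and q_N = (410 - q_J)/4.
Substituting one into the other gives q_J = 1042/31 and q_N = 94.0968.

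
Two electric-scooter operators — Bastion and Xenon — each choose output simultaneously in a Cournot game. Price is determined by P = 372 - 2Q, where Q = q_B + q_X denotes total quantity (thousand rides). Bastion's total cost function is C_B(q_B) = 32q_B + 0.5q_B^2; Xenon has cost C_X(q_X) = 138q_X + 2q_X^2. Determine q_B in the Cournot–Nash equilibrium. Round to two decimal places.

Bastion's profit: π_B = (372 - 2Q)q_B - (32q_B + (1/2)q_B²). Setting ∂π_B/∂q_B = 0: 340 - 5q_B - 2(q_X) = 0.
Xenon's profit: π_X = (372 - 2Q)q_X - (138q_X + 2q_X²). Setting ∂π_X/∂q_X = 0: 234 - 8q_X - 2(q_B) = 0.
Rearranging gives the reaction functions q_B = (340 - 2q_X)/5 and q_X = (234 - 2q_B)/8.
Substituting one into the other gives q_B = 563/9 and q_X = 245/18.

62.56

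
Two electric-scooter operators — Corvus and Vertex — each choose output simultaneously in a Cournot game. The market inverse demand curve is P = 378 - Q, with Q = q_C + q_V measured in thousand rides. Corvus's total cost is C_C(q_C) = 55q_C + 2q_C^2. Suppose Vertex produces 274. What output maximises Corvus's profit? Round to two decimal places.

With the rival's output fixed at 274, Corvus's profit is π_C = (378 - 274 - q_C)q_C - (55q_C + 2q_C²) = (104 - q_C)q_C - (55q_C + 2q_C²).
∂π_C/∂q_C = 49 - 6q_C = 0, so q_C = 49/6.

8.17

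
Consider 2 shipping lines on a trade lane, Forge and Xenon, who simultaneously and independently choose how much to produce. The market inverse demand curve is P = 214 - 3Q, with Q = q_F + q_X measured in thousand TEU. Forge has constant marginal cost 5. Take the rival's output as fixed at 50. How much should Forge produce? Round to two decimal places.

With the rival's output fixed at 50, Forge's profit is π_F = (214 - 3·50 - 3q_F)q_F - (5q_F) = (64 - 3q_F)q_F - (5q_F).
∂π_F/∂q_F = 59 - 6q_F = 0, so q_F = 59/6.

9.83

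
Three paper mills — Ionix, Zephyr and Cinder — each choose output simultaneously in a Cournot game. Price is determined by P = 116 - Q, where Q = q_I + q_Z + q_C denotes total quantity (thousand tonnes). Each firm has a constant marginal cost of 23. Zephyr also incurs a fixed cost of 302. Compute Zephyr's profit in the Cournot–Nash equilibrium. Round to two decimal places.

238.56

Each firm earns π_i = (116 - Q)q_i - 23q_i.
Setting ∂π_i/∂q_i = 0 with rivals' quantities fixed: 93 - 2q_i - Σ_{j≠i} q_j = 0.
By symmetry each firm produces the same amount; substituting Σ_{j≠i} q_j = 2q_i yields q_i = 93/4.
Price P = 116 - 279/4 = 185/4.
Zephyr's profit: (185/4 - 23)·(93/4) - 302 = 238.5625.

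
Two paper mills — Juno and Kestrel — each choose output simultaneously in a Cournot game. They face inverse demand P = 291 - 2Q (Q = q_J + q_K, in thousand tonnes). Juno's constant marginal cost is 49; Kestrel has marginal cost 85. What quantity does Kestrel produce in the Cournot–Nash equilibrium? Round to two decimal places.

Juno's profit: π_J = (291 - 2Q)q_J - (49q_J). Setting ∂π_J/∂q_J = 0: 242 - 4q_J - 2(q_K) = 0.
Kestrel's profit: π_K = (291 - 2Q)q_K - (85q_K). Setting ∂π_K/∂q_K = 0: 206 - 4q_K - 2(q_J) = 0.
Best responses: q_J = (242 - 2q_K)/4, q_K = (206 - 2q_J)/4.
Substituting one into the other gives q_J = 139/3 and q_K = 85/3.

28.33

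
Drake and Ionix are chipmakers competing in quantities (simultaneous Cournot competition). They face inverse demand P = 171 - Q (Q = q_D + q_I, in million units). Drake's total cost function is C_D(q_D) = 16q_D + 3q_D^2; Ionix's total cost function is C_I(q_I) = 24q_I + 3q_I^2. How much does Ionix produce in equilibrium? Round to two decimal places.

16.21

Drake's profit: π_D = (171 - Q)q_D - (16q_D + 3q_D²). Setting ∂π_D/∂q_D = 0: 155 - 8q_D - (q_I) = 0.
Ionix's first-order condition: 147 - 8q_I - (q_D) = 0.
Rearranging gives the reaction functions q_D = (155 - q_I)/8 and q_I = (147 - q_D)/8.
Substituting one into the other gives q_D = 1093/63 and q_I = 1021/63.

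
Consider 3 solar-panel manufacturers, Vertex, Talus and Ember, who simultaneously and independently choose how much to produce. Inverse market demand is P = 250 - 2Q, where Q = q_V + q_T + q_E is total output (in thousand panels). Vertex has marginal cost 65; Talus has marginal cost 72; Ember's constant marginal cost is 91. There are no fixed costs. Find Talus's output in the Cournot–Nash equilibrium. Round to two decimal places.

23.75

Vertex's profit: π_V = (250 - 2Q)q_V - (65q_V). Setting ∂π_V/∂q_V = 0: 185 - 4q_V - 2(q_T + q_E) = 0.
Talus's first-order condition: 178 - 4q_T - 2(q_V + q_E) = 0.
Ember's profit: π_E = (250 - 2Q)q_E - (91q_E). Setting ∂π_E/∂q_E = 0: 159 - 4q_E - 2(q_V + q_T) = 0.
Adding the 3 first-order conditions: 522 − 8Q = 0, so Q = 261/4.
Back-substituting: q_V = (185 − 261/2)/2 = 109/4, q_T = (178 − 261/2)/2 = 95/4, q_E = (159 − 261/2)/2 = 57/4.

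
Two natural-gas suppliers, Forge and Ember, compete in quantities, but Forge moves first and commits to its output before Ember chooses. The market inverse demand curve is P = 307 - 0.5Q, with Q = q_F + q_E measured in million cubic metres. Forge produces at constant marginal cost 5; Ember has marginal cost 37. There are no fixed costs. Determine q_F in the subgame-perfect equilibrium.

The follower Ember best-responds to any q_F: π_E = (307 - 0.5Q)q_E - 37q_E.
Follower FOC: 270 - (1/2)q_F - q_E = 0, so q_E(q_F) = (270 - (1/2)q_F).
The leader anticipates this reaction. Substituting into P = 307 - 0.5Q gives P = 172 - (1/4)q_F, so π_F = (172 - (1/4)q_F)q_F - 5q_F.
The leader's first-order condition 167 - (1/2)q_F = 0 yields q_F = 334.
Then q_E = (270 - (1/2)·334) = 103.

334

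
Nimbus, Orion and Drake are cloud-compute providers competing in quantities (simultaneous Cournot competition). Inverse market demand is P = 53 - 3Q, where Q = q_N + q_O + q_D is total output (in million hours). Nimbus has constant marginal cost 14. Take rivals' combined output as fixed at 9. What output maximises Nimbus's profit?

With rivals' combined output fixed at 9, Nimbus's profit is π_N = (53 - 3·9 - 3q_N)q_N - (14q_N) = (26 - 3q_N)q_N - (14q_N).
∂π_N/∂q_N = 12 - 6q_N = 0, so q_N = 2.

2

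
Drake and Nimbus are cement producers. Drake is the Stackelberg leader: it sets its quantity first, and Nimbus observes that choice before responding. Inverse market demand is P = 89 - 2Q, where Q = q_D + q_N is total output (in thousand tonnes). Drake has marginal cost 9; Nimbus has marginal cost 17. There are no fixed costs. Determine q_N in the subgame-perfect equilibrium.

The follower Nimbus best-responds to any q_D: π_N = (89 - 2Q)q_N - 17q_N.
Setting the follower's marginal profit to zero, 72 - 2q_D - 4q_N = 0, i.e. q_N = (72 - 2q_D)/4.
The leader anticipates this reaction. Substituting into P = 89 - 2Q gives P = 53 - q_D, so π_D = (53 - q_D)q_D - 9q_D.
The leader's first-order condition 44 - 2q_D = 0 yields q_D = 22.
Then q_N = (72 - 2·22)/4 = 7.

7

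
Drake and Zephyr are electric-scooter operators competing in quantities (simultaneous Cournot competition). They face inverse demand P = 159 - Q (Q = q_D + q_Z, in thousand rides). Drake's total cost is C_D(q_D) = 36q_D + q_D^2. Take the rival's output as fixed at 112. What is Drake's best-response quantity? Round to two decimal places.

With the rival's output fixed at 112, Drake's profit is π_D = (159 - 112 - q_D)q_D - (36q_D + q_D²) = (47 - q_D)q_D - (36q_D + q_D²).
∂π_D/∂q_D = 11 - 4q_D = 0, so q_D = 11/4.

2.75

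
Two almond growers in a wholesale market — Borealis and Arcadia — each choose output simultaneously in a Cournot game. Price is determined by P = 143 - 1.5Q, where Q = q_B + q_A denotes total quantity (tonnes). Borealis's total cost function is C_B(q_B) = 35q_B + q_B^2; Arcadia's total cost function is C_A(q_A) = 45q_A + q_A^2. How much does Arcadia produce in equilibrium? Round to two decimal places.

14.42

Borealis's profit: π_B = (143 - 1.5Q)q_B - (35q_B + q_B²). Setting ∂π_B/∂q_B = 0: 108 - 5q_B - (3/2)(q_A) = 0.
Arcadia's profit: π_A = (143 - 1.5Q)q_A - (45q_A + q_A²). Setting ∂π_A/∂q_A = 0: 98 - 5q_A - (3/2)(q_B) = 0.
Best responses: q_B = (108 - (3/2)q_A)/5, q_A = (98 - (3/2)q_B)/5.
Solving the pair: q_B = 1572/91, q_A = 1312/91.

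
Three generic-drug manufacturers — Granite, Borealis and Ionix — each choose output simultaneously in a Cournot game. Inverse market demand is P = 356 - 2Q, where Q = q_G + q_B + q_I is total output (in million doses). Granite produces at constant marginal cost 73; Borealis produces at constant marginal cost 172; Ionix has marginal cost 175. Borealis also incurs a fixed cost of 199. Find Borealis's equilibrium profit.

43

Granite's profit: π_G = (356 - 2Q)q_G - (73q_G). Setting ∂π_G/∂q_G = 0: 283 - 4q_G - 2(q_B + q_I) = 0.
Borealis's first-order condition: 184 - 4q_B - 2(q_G + q_I) = 0.
Ionix's first-order condition: 181 - 4q_I - 2(q_G + q_B) = 0.
Adding the 3 conditions: 648 − 4Q − 4Q = 0, i.e. Q = 81.
Back-substituting: q_G = (283 − 162)/2 = 121/2, q_B = (184 − 162)/2 = 11, q_I = (181 − 162)/2 = 19/2.
Price P = 356 - 2·81 = 194.
Borealis's profit: (194 - 172)·11 - 199 = 43.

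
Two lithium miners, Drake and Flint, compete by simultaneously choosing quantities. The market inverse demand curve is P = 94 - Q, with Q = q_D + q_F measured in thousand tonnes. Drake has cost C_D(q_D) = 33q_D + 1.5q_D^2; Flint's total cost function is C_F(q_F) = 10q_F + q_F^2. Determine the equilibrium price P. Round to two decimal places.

66.68

Drake's profit: π_D = (94 - Q)q_D - (33q_D + (3/2)q_D²). Setting ∂π_D/∂q_D = 0: 61 - 5q_D - (q_F) = 0.
Flint's first-order condition: 84 - 4q_F - (q_D) = 0.
Rearranging gives the reaction functions q_D = (61 - q_F)/5 and q_F = (84 - q_D)/4.
Solving the pair: q_D = 160/19, q_F = 359/19.
Total output Q = 519/19, so price P = 94 - 519/19 = 1267/19.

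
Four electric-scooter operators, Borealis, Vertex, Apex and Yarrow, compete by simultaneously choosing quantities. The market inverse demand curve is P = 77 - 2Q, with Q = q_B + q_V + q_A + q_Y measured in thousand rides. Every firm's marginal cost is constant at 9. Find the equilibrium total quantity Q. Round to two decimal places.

Each firm earns π_i = (77 - 2Q)q_i - 9q_i.
Setting ∂π_i/∂q_i = 0 with rivals' quantities fixed: 68 - 4q_i - 2·Σ_{j≠i} q_j = 0.
By symmetry each firm produces the same amount; substituting Σ_{j≠i} q_j = 3q_i yields q_i = 68/10 = 34/5.
Total output Q = 34/5 + 34/5 + 34/5 + 34/5 = 136/5.

27.20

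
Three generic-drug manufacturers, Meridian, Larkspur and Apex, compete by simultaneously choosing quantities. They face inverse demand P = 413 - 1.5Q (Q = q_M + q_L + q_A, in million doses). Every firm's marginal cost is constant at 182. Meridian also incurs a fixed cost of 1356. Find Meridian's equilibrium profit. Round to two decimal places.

867.38

Each firm earns π_i = (413 - 1.5Q)q_i - 182q_i.
Setting ∂π_i/∂q_i = 0 with rivals' quantities fixed: 231 - 3q_i - (3/2)·Σ_{j≠i} q_j = 0.
By symmetry each firm produces the same amount; substituting Σ_{j≠i} q_j = 2q_i yields q_i = 231/6 = 77/2.
Price P = 413 - (3/2)·(231/2) = 959/4.
Meridian's profit: (959/4 - 182)·(77/2) - 1356 = 867.3750.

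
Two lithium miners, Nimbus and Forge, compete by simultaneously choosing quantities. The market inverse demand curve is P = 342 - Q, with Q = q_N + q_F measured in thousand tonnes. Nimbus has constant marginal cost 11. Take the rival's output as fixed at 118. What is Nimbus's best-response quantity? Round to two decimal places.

With the rival's output fixed at 118, Nimbus's profit is π_N = (342 - 118 - q_N)q_N - (11q_N) = (224 - q_N)q_N - (11q_N).
∂π_N/∂q_N = 213 - 2q_N = 0, so q_N = 213/2.

106.50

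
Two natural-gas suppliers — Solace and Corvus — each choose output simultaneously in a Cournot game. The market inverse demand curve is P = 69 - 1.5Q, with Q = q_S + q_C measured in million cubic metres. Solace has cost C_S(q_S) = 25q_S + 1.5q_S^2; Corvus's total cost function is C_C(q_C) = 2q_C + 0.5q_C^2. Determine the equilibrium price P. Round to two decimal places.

40.62

Solace's profit: π_S = (69 - 1.5Q)q_S - (25q_S + (3/2)q_S²). Setting ∂π_S/∂q_S = 0: 44 - 6q_S - (3/2)(q_C) = 0.
Corvus's first-order condition: 67 - 4q_C - (3/2)(q_S) = 0.
Best responses: q_S = (44 - (3/2)q_C)/6, q_C = (67 - (3/2)q_S)/4.
Solving the pair: q_S = 302/87, q_C = 448/29.
Total output Q = 1646/87, so price P = 69 - (3/2)·(1646/87) = 1178/29.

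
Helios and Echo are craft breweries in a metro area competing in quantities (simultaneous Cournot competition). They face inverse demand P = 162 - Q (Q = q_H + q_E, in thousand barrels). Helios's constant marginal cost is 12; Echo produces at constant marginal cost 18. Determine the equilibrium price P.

64

Helios's profit: π_H = (162 - Q)q_H - (12q_H). Setting ∂π_H/∂q_H = 0: 150 - 2q_H - (q_E) = 0.
Echo's first-order condition: 144 - 2q_E - (q_H) = 0.
So q_H = (150 - q_E)/2 and q_E = (144 - q_H)/2.
Substituting one into the other gives q_H = 52 and q_E = 46.
Total output Q = 98, so price P = 162 - 98 = 64.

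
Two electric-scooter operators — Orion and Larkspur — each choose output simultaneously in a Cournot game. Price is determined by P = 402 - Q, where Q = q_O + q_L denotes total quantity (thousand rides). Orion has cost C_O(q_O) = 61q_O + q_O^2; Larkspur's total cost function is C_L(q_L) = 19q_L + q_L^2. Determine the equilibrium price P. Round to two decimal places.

Orion's profit: π_O = (402 - Q)q_O - (61q_O + q_O²). Setting ∂π_O/∂q_O = 0: 341 - 4q_O - (q_L) = 0.
Larkspur's first-order condition: 383 - 4q_L - (q_O) = 0.
Best responses: q_O = (341 - q_L)/4, q_L = (383 - q_O)/4.
Substituting one into the other gives q_O = 327/5 and q_L = 397/5.
Total output Q = 724/5, so price P = 402 - 724/5 = 1286/5.

257.20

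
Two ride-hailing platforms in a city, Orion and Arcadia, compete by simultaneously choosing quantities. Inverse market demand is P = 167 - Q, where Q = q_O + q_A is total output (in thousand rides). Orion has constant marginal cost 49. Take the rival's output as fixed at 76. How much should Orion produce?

With the rival's output fixed at 76, Orion's profit is π_O = (167 - 76 - q_O)q_O - (49q_O) = (91 - q_O)q_O - (49q_O).
∂π_O/∂q_O = 42 - 2q_O = 0, so q_O = 21.

21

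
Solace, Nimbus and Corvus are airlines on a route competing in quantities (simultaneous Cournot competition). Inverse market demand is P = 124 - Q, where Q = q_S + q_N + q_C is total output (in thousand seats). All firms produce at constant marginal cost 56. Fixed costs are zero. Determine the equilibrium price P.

73

Each firm earns π_i = (124 - Q)q_i - 56q_i.
Setting ∂π_i/∂q_i = 0 with rivals' quantities fixed: 68 - 2q_i - Σ_{j≠i} q_j = 0.
By symmetry each firm produces the same amount; substituting Σ_{j≠i} q_j = 2q_i yields q_i = 68/4 = 17.
Total output Q = 51, so price P = 124 - 51 = 73.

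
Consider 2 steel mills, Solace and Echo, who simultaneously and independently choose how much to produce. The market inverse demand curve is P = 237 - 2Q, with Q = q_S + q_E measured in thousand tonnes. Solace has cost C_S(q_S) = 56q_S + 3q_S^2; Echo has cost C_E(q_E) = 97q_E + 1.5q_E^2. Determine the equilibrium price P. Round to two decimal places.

175.64

Solace's profit: π_S = (237 - 2Q)q_S - (56q_S + 3q_S²). Setting ∂π_S/∂q_S = 0: 181 - 10q_S - 2(q_E) = 0.
Echo's first-order condition: 140 - 7q_E - 2(q_S) = 0.
So q_S = (181 - 2q_E)/10 and q_E = (140 - 2q_S)/7.
Solving the pair: q_S = 329/22, q_E = 173/11.
Total output Q = 675/22, so price P = 237 - 2·(675/22) = 1932/11.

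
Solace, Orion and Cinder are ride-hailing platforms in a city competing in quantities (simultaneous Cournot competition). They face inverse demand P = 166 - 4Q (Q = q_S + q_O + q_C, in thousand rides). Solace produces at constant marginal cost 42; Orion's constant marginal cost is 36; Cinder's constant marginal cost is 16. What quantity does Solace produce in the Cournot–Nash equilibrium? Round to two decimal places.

5.75

Solace's profit: π_S = (166 - 4Q)q_S - (42q_S). Setting ∂π_S/∂q_S = 0: 124 - 8q_S - 4(q_O + q_C) = 0.
Orion's first-order condition: 130 - 8q_O - 4(q_S + q_C) = 0.
Cinder's first-order condition: 150 - 8q_C - 4(q_S + q_O) = 0.
Adding the 3 first-order conditions: 404 − 16Q = 0, so Q = 101/4.
Back-substituting: q_S = (124 − 101)/4 = 23/4, q_O = (130 − 101)/4 = 29/4, q_C = (150 − 101)/4 = 49/4.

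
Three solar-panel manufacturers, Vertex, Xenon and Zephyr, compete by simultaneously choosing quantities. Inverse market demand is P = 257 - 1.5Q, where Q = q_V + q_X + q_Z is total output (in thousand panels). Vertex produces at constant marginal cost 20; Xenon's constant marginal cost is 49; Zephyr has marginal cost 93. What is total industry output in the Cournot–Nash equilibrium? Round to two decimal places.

101.50

Vertex's profit: π_V = (257 - 1.5Q)q_V - (20q_V). Setting ∂π_V/∂q_V = 0: 237 - 3q_V - (3/2)(q_X + q_Z) = 0.
Xenon's first-order condition: 208 - 3q_X - (3/2)(q_V + q_Z) = 0.
Zephyr's profit: π_Z = (257 - 1.5Q)q_Z - (93q_Z). Setting ∂π_Z/∂q_Z = 0: 164 - 3q_Z - (3/2)(q_V + q_X) = 0.
Adding the 3 first-order conditions: 609 − 6Q = 0, so Q = 203/2.
Back-substituting: q_V = (237 − 609/4)/(3/2) = 113/2, q_X = (208 − 609/4)/(3/2) = 223/6, q_Z = (164 − 609/4)/(3/2) = 47/6.
Total output Q = 113/2 + 223/6 + 47/6 = 203/2.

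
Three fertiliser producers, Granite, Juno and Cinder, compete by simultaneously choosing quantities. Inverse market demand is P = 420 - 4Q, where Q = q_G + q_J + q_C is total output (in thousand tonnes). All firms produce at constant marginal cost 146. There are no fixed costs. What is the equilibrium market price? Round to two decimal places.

A representative firm's profit is π_i = q_i(420 - 4Q) - 146q_i.
First-order condition (treating rivals' output as given): 274 - 8q_i - 4·Σ_{j≠i} q_j = 0.
By symmetry each firm produces the same amount; substituting Σ_{j≠i} q_j = 2q_i yields q_i = 274/16 = 137/8.
Total output Q = 411/8, so price P = 420 - 4·(411/8) = 429/2.

214.50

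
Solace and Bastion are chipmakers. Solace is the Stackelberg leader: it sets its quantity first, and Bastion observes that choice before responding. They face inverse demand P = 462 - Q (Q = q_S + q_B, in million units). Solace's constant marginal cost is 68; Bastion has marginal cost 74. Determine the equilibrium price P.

The follower Bastion best-responds to any q_S: π_B = (462 - Q)q_B - 74q_B.
Setting the follower's marginal profit to zero, 388 - q_S - 2q_B = 0, i.e. q_B = (388 - q_S)/2.
The leader anticipates this reaction. Substituting into P = 462 - Q gives P = 268 - (1/2)q_S, so π_S = (268 - (1/2)q_S)q_S - 68q_S.
Leader FOC: 200 - q_S = 0, so q_S = 200.
Then q_B = (388 - 200)/2 = 94.
Total output Q = 294, so price P = 462 - 294 = 168.

168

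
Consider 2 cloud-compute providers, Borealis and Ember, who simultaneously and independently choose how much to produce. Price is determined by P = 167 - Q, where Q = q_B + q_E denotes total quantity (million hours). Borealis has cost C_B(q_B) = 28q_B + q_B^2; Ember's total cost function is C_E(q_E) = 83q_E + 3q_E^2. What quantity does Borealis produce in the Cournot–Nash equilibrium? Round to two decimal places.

33.16

Borealis's profit: π_B = (167 - Q)q_B - (28q_B + q_B²). Setting ∂π_B/∂q_B = 0: 139 - 4q_B - (q_E) = 0.
Ember's first-order condition: 84 - 8q_E - (q_B) = 0.
Best responses: q_B = (139 - q_E)/4, q_E = (84 - q_B)/8.
Substituting one into the other gives q_B = 1028/31 and q_E = 197/31.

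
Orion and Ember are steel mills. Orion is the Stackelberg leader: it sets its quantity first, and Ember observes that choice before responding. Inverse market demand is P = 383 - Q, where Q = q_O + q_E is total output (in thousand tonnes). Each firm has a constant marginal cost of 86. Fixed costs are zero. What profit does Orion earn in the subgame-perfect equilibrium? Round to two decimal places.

11026.13

Solve by backward induction. Given q_O, the follower Ember maximises π_E = (383 - q_O - q_E)q_E - 86q_E.
Setting the follower's marginal profit to zero, 297 - q_O - 2q_E = 0, i.e. q_E = (297 - q_O)/2.
The leader anticipates this reaction. Substituting into P = 383 - Q gives P = 469/2 - (1/2)q_O, so π_O = (469/2 - (1/2)q_O)q_O - 86q_O.
Maximising: ∂π_O/∂q_O = 297/2 - q_O = 0, giving q_O = 297/2.
Then q_E = (297 - 297/2)/2 = 297/4.
Price P = 383 - 891/4 = 641/4.
Orion's profit: (641/4 - 86)·(297/2) = 11026.1250.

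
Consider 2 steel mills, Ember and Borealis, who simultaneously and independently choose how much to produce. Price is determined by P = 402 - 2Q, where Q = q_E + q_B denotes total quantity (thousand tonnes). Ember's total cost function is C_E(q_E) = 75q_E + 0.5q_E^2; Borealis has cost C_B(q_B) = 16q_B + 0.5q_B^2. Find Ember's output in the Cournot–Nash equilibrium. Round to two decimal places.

41.10

Ember's profit: π_E = (402 - 2Q)q_E - (75q_E + (1/2)q_E²). Setting ∂π_E/∂q_E = 0: 327 - 5q_E - 2(q_B) = 0.
Borealis's first-order condition: 386 - 5q_B - 2(q_E) = 0.
Best responses: q_E = (327 - 2q_B)/5, q_B = (386 - 2q_E)/5.
Substituting one into the other gives q_E = 863/21 and q_B = 1276/21.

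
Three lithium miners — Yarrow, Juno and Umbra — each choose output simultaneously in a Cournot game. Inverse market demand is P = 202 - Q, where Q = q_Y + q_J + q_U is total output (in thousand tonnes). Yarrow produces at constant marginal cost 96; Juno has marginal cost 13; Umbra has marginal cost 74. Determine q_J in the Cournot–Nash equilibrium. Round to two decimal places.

Yarrow's profit: π_Y = (202 - Q)q_Y - (96q_Y). Setting ∂π_Y/∂q_Y = 0: 106 - 2q_Y - (q_J + q_U) = 0.
Juno's first-order condition: 189 - 2q_J - (q_Y + q_U) = 0.
Umbra's first-order condition: 128 - 2q_U - (q_Y + q_J) = 0.
Adding the 3 conditions: 423 − 2Q − 2Q = 0, i.e. Q = 423/4.
Back-substituting: q_Y = (106 − 423/4) = 1/4, q_J = (189 − 423/4) = 333/4, q_U = (128 − 423/4) = 89/4.

83.25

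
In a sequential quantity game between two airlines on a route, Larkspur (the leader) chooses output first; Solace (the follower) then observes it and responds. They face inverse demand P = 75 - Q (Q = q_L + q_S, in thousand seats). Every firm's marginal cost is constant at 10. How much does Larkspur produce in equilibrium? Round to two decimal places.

The follower Solace best-responds to any q_L: π_S = (75 - Q)q_S - 10q_S.
∂π_S/∂q_S = 65 - q_L - 2q_S = 0 gives the reaction function q_S = (65 - q_L)/2.
The leader anticipates this reaction. Substituting into P = 75 - Q gives P = 85/2 - (1/2)q_L, so π_L = (85/2 - (1/2)q_L)q_L - 10q_L.
Leader FOC: 65/2 - q_L = 0, so q_L = 65/2.
Then q_S = (65 - 65/2)/2 = 65/4.

32.50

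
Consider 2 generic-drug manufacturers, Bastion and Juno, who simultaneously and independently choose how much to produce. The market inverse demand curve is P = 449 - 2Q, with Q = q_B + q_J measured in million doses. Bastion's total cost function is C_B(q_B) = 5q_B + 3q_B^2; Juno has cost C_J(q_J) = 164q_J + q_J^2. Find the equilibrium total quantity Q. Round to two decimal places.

72.43

Bastion's profit: π_B = (449 - 2Q)q_B - (5q_B + 3q_B²). Setting ∂π_B/∂q_B = 0: 444 - 10q_B - 2(q_J) = 0.
Juno's first-order condition: 285 - 6q_J - 2(q_B) = 0.
Rearranging gives the reaction functions q_B = (444 - 2q_J)/10 and q_J = (285 - 2q_B)/6.
Solving the pair: q_B = 1047/28, q_J = 981/28.
Total output Q = 1047/28 + 981/28 = 507/7.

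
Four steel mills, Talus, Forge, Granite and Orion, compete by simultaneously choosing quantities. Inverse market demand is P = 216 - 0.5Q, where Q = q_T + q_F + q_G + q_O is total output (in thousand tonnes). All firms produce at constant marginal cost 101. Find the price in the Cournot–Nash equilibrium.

Each firm earns π_i = (216 - 0.5Q)q_i - 101q_i.
First-order condition (treating rivals' output as given): 115 - q_i - (1/2)·Σ_{j≠i} q_j = 0.
With identical firms every q_j equals q_i, so Σ_{j≠i} q_j = 3q_i and 115 = (5/2)q_i, giving q_i = 46.
Total output Q = 184, so price P = 216 - (1/2)·184 = 124.

124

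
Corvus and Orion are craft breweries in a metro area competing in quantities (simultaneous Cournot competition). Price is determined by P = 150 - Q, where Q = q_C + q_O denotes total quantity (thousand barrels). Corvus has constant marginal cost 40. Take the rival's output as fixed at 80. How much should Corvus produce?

With the rival's output fixed at 80, Corvus's profit is π_C = (150 - 80 - q_C)q_C - (40q_C) = (70 - q_C)q_C - (40q_C).
∂π_C/∂q_C = 30 - 2q_C = 0, so q_C = 15.

15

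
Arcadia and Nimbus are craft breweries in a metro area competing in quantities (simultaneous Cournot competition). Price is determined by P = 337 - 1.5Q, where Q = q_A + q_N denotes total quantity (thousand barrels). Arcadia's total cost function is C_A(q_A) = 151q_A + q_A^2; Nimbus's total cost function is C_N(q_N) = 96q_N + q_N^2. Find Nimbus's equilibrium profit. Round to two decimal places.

4141.90

Arcadia's profit: π_A = (337 - 1.5Q)q_A - (151q_A + q_A²). Setting ∂π_A/∂q_A = 0: 186 - 5q_A - (3/2)(q_N) = 0.
Nimbus's profit: π_N = (337 - 1.5Q)q_N - (96q_N + q_N²). Setting ∂π_N/∂q_N = 0: 241 - 5q_N - (3/2)(q_A) = 0.
Best responses: q_A = (186 - (3/2)q_N)/5, q_N = (241 - (3/2)q_A)/5.
Solving the pair: q_A = 24.9890, q_N = 40.7033.
Price P = 337 - (3/2)·(854/13) = 238.4615.
Nimbus's profit: 238.4615·40.7033 - 96·40.7033 - 40.7033² = 4141.8959.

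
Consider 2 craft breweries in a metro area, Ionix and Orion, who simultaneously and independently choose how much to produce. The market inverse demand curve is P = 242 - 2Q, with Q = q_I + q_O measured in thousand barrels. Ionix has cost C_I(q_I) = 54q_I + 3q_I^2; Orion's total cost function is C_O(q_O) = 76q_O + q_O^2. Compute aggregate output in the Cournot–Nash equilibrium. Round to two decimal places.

37.14

Ionix's profit: π_I = (242 - 2Q)q_I - (54q_I + 3q_I²). Setting ∂π_I/∂q_I = 0: 188 - 10q_I - 2(q_O) = 0.
Orion's profit: π_O = (242 - 2Q)q_O - (76q_O + q_O²). Setting ∂π_O/∂q_O = 0: 166 - 6q_O - 2(q_I) = 0.
Rearranging gives the reaction functions q_I = (188 - 2q_O)/10 and q_O = (166 - 2q_I)/6.
Substituting one into the other gives q_I = 199/14 and q_O = 321/14.
Total output Q = 199/14 + 321/14 = 260/7.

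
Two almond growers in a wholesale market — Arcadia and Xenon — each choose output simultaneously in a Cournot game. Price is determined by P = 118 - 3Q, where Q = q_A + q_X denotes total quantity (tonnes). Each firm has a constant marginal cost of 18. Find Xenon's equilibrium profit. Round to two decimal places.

370.37

Each firm earns π_i = (118 - 3Q)q_i - 18q_i.
First-order condition (treating rivals' output as given): 100 - 6q_i - 3q_j = 0.
By symmetry each firm produces the same amount; substituting q_j = q_i yields q_i = 100/9.
Price P = 118 - 3·(200/9) = 154/3.
Xenon's profit: (154/3 - 18)·(100/9) = 370.3704.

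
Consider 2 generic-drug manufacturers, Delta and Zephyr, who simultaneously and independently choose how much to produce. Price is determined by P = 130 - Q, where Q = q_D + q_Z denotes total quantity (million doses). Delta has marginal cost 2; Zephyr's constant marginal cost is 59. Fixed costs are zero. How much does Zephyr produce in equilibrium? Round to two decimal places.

4.67

Delta's profit: π_D = (130 - Q)q_D - (2q_D). Setting ∂π_D/∂q_D = 0: 128 - 2q_D - (q_Z) = 0.
Zephyr's profit: π_Z = (130 - Q)q_Z - (59q_Z). Setting ∂π_Z/∂q_Z = 0: 71 - 2q_Z - (q_D) = 0.
Best responses: q_D = (128 - q_Z)/2, q_Z = (71 - q_D)/2.
Substituting one into the other gives q_D = 185/3 and q_Z = 14/3.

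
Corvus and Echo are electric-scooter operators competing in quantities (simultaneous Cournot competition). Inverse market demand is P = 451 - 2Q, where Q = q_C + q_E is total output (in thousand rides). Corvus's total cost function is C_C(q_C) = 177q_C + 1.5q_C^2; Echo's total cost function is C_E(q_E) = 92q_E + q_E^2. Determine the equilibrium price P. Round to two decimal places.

Corvus's profit: π_C = (451 - 2Q)q_C - (177q_C + (3/2)q_C²). Setting ∂π_C/∂q_C = 0: 274 - 7q_C - 2(q_E) = 0.
Echo's first-order condition: 359 - 6q_E - 2(q_C) = 0.
So q_C = (274 - 2q_E)/7 and q_E = (359 - 2q_C)/6.
Solving the pair: q_C = 463/19, q_E = 1965/38.
Total output Q = 76.0789, so price P = 451 - 2·76.0789 = 298.8421.

298.84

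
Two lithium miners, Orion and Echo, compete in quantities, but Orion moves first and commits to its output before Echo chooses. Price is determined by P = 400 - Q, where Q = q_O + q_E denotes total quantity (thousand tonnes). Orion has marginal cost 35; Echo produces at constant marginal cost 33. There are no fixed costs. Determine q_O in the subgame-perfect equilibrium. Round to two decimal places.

181.50

The follower Echo best-responds to any q_O: π_E = (400 - Q)q_E - 33q_E.
Setting the follower's marginal profit to zero, 367 - q_O - 2q_E = 0, i.e. q_E = (367 - q_O)/2.
The leader anticipates this reaction. Substituting into P = 400 - Q gives P = 433/2 - (1/2)q_O, so π_O = (433/2 - (1/2)q_O)q_O - 35q_O.
The leader's first-order condition 363/2 - q_O = 0 yields q_O = 363/2.
Then q_E = (367 - 363/2)/2 = 371/4.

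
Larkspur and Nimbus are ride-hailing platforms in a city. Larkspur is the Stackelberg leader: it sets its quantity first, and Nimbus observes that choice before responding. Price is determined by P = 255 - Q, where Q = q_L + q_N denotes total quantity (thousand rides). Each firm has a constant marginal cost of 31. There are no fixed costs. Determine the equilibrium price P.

87

Solve by backward induction. Given q_L, the follower Nimbus maximises π_N = (255 - q_L - q_N)q_N - 31q_N.
Follower FOC: 224 - q_L - 2q_N = 0, so q_N(q_L) = (224 - q_L)/2.
The leader anticipates this reaction. Substituting into P = 255 - Q gives P = 143 - (1/2)q_L, so π_L = (143 - (1/2)q_L)q_L - 31q_L.
The leader's first-order condition 112 - q_L = 0 yields q_L = 112.
Then q_N = (224 - 112)/2 = 56.
Total output Q = 168, so price P = 255 - 168 = 87.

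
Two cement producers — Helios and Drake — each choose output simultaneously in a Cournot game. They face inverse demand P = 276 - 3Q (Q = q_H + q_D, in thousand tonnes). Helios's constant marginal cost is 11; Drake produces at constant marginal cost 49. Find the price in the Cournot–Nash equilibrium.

112

Helios's profit: π_H = (276 - 3Q)q_H - (11q_H). Setting ∂π_H/∂q_H = 0: 265 - 6q_H - 3(q_D) = 0.
Drake's profit: π_D = (276 - 3Q)q_D - (49q_D). Setting ∂π_D/∂q_D = 0: 227 - 6q_D - 3(q_H) = 0.
Rearranging gives the reaction functions q_H = (265 - 3q_D)/6 and q_D = (227 - 3q_H)/6.
Substituting one into the other gives q_H = 101/3 and q_D = 21.
Total output Q = 164/3, so price P = 276 - 3·(164/3) = 112.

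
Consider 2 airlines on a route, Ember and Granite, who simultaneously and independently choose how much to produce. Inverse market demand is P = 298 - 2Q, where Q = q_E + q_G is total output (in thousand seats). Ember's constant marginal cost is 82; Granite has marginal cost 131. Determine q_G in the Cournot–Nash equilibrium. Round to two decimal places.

19.67

Ember's profit: π_E = (298 - 2Q)q_E - (82q_E). Setting ∂π_E/∂q_E = 0: 216 - 4q_E - 2(q_G) = 0.
Granite's first-order condition: 167 - 4q_G - 2(q_E) = 0.
Best responses: q_E = (216 - 2q_G)/4, q_G = (167 - 2q_E)/4.
Substituting one into the other gives q_E = 265/6 and q_G = 59/3.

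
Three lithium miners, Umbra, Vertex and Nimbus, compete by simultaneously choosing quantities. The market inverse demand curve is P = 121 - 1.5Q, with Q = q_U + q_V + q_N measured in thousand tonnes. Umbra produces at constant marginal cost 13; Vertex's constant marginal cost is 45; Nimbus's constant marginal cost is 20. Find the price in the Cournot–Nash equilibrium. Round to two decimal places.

Umbra's profit: π_U = (121 - 1.5Q)q_U - (13q_U). Setting ∂π_U/∂q_U = 0: 108 - 3q_U - (3/2)(q_V + q_N) = 0.
Vertex's first-order condition: 76 - 3q_V - (3/2)(q_U + q_N) = 0.
Nimbus's profit: π_N = (121 - 1.5Q)q_N - (20q_N). Setting ∂π_N/∂q_N = 0: 101 - 3q_N - (3/2)(q_U + q_V) = 0.
Adding the 3 conditions: 285 − 3Q − 3Q = 0, i.e. Q = 95/2.
Back-substituting: q_U = (108 − 285/4)/(3/2) = 49/2, q_V = (76 − 285/4)/(3/2) = 19/6, q_N = (101 − 285/4)/(3/2) = 119/6.
Total output Q = 95/2, so price P = 121 - (3/2)·(95/2) = 199/4.

49.75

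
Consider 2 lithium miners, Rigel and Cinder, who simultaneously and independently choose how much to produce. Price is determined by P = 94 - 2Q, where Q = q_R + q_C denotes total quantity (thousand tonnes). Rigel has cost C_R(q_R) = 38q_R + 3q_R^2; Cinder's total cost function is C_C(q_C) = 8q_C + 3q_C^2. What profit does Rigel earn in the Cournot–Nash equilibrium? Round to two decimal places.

Rigel's profit: π_R = (94 - 2Q)q_R - (38q_R + 3q_R²). Setting ∂π_R/∂q_R = 0: 56 - 10q_R - 2(q_C) = 0.
Cinder's first-order condition: 86 - 10q_C - 2(q_R) = 0.
Best responses: q_R = (56 - 2q_C)/10, q_C = (86 - 2q_R)/10.
Substituting one into the other gives q_R = 97/24 and q_C = 187/24.
Price P = 94 - 2·(71/6) = 211/3.
Rigel's profit: (211/3)·(97/24) - 38·(97/24) - 3(97/24)² = 81.6753.

81.68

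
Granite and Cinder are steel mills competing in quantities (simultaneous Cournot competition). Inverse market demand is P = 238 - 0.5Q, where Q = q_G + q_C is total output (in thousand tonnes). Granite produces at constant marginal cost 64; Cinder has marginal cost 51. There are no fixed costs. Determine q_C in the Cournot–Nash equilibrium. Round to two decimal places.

Granite's profit: π_G = (238 - 0.5Q)q_G - (64q_G). Setting ∂π_G/∂q_G = 0: 174 - q_G - (1/2)(q_C) = 0.
Cinder's profit: π_C = (238 - 0.5Q)q_C - (51q_C). Setting ∂π_C/∂q_C = 0: 187 - q_C - (1/2)(q_G) = 0.
Best responses: q_G = (174 - (1/2)q_C), q_C = (187 - (1/2)q_G).
Solving the pair: q_G = 322/3, q_C = 400/3.

133.33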